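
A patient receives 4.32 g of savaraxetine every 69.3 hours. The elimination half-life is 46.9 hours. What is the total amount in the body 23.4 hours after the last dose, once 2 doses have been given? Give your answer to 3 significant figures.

The 2 doses were given 92.7, 23.4 hours ago.
Total = 4.32·(1/2)^(92.7/46.9) + 4.32·(1/2)^(23.4/46.9)
      = 1.0977 + 3.057 ≈ 4.1547 g.

4.15 g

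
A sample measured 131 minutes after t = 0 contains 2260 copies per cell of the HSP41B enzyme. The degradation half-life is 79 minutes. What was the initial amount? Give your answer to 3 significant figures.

7130 copies per cell

Number of half-lives elapsed: n = 131/79 ≈ 1.6582.
A₀ = A × 2^n = 2260 × 2^1.6582 = 2260 × 3.1563 ≈ 7133.2 copies per cell.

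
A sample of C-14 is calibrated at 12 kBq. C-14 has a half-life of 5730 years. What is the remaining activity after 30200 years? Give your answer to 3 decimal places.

Number of half-lives: n = 30200/5730 ≈ 5.2705.
Remaining = 12 × (1/2)^5.2705 = 12 × 0.025907 ≈ 0.31089 kBq.

0.311 kBq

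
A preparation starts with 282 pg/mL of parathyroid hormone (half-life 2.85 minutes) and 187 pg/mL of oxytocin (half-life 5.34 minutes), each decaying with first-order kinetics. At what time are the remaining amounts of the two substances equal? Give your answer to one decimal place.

3.6 minutes

Set 282·(1/2)^(t/2.85) = 187·(1/2)^(t/5.34).
Taking log₂: log₂(282/187) = t·(1/2.85 − 1/5.34).
log₂(1.508) = 0.59266; 1/2.85 − 1/5.34 = 0.16361.
t = 0.59266 / 0.16361 ≈ 3.6223 minutes.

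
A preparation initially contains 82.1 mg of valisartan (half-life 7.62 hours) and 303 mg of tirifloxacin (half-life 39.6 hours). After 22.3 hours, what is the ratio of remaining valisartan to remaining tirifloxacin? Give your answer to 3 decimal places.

0.053

valisartan: 82.1 × (1/2)^(22.3/7.62) = 82.1 × (1/2)^2.9265 ≈ 10.799 mg.
tirifloxacin: 303 × (1/2)^(22.3/39.6) = 303 × (1/2)^0.56313 ≈ 205.08 mg.
Ratio ≈ 10.799 / 205.08 ≈ 0.052657.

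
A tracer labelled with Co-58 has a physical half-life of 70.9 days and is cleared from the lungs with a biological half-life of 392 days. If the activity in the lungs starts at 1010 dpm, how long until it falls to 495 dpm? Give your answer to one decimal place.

61.8 days

1/t_eff = 1/t_phys + 1/t_biol = 1/70.9 + 1/392 = 0.016655 per day.
t_eff = 70.9 × 392 / (70.9 + 392) ≈ 60.041 days.
n = log₂(1010/495) ≈ 1.0289; t = 1.0289 × 60.041 ≈ 61.773 days.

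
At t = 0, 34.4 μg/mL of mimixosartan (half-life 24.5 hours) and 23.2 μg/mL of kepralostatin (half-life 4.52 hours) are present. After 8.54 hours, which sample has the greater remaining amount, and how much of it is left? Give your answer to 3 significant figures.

mimixosartan: 34.4 × (1/2)^0.34857 ≈ 27.016 μg/mL.
kepralostatin: 23.2 × (1/2)^1.8894 ≈ 6.2622 μg/mL.
Mimixosartan has more remaining, at ≈ 27.016 μg/mL.

mimixosartan, 27.0 μg/mL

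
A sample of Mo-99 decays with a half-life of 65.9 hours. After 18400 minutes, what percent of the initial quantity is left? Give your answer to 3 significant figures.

18400 minutes = 306.667 hours.
n = 306.667/65.9 ≈ 4.6535 half-lives.
Fraction remaining = (1/2)^4.6535 ≈ 0.039733, i.e. 3.9733%.

3.97%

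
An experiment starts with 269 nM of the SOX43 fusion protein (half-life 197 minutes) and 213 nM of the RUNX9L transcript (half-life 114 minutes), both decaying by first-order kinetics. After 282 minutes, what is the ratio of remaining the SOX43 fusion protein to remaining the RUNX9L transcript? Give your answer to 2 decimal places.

SOX43 fusion protein: 269 × (1/2)^(282/197) = 269 × (1/2)^1.4315 ≈ 99.732 nM.
RUNX9L transcript: 213 × (1/2)^(282/114) = 213 × (1/2)^2.4737 ≈ 38.347 nM.
Ratio ≈ 99.732 / 38.347 ≈ 2.6008.

2.60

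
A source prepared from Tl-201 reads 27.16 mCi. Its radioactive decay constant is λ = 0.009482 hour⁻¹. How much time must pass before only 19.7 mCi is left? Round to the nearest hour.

t½ = ln 2 / λ = 0.69315 / 0.009482 ≈ 73.101 hours.
Fraction remaining = 19.7/27.16 ≈ 0.72533.
n = log₂(27.16/19.7) = ln(1.3787)/ln 2 ≈ 0.46329 half-lives.
t = n × t½ = 0.46329 × 73.101 ≈ 33.867 hours.

34 hours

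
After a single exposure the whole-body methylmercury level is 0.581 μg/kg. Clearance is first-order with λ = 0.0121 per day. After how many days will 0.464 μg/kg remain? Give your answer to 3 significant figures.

t½ = ln 2 / λ = 0.69315 / 0.0121 ≈ 57.285 days.
Fraction remaining = 0.464/0.581 ≈ 0.79862.
n = log₂(0.581/0.464) = ln(1.2522)/ln 2 ≈ 0.32441 half-lives.
t = n × t½ = 0.32441 × 57.285 ≈ 18.584 days.

18.6 days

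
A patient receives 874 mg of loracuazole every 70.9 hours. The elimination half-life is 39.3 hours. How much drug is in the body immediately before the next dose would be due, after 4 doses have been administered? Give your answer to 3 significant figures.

348 mg

The 4 doses were given 283.6, 212.7, 141.8, 70.9 hours ago.
Total = 874·(1/2)^(283.6/39.3) + 874·(1/2)^(212.7/39.3) + 874·(1/2)^(141.8/39.3) + 874·(1/2)^(70.9/39.3)
      = 5.8775 + 20.525 + 71.672 + 250.28 ≈ 348.36 mg.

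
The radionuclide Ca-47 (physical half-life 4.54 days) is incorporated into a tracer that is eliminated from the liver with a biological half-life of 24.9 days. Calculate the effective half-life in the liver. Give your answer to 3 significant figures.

1/t_eff = 1/t_phys + 1/t_biol = 1/4.54 + 1/24.9 = 0.26042 per day.
t_eff = 4.54 × 24.9 / (4.54 + 24.9) ≈ 3.8399 days.

3.84 days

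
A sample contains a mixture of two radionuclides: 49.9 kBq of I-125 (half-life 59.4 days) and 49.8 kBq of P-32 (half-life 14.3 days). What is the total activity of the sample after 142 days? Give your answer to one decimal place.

9.6 kBq

I-125: 49.9 × (1/2)^(142/59.4) = 49.9 × (1/2)^2.3906 ≈ 9.5163 kBq.
P-32: 49.8 × (1/2)^(142/14.3) = 49.8 × (1/2)^9.9301 ≈ 0.051048 kBq.
Total = 9.5163 + 0.051048 ≈ 9.5673 kBq.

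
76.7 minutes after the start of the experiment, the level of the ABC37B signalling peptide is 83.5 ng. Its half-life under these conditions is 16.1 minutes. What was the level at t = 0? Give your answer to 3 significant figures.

2270 ng

Number of half-lives elapsed: n = 76.7/16.1 ≈ 4.764.
A₀ = A × 2^n = 83.5 × 2^4.764 = 83.5 × 27.171 ≈ 2268.7 ng.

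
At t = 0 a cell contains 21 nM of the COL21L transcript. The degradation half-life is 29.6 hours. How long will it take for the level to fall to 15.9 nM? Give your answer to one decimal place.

11.9 hours

Fraction remaining = 15.9/21 ≈ 0.75714.
n = log₂(21/15.9) = ln(1.3208)/ln 2 ≈ 0.40136 half-lives.
t = n × t½ = 0.40136 × 29.6 ≈ 11.88 hours.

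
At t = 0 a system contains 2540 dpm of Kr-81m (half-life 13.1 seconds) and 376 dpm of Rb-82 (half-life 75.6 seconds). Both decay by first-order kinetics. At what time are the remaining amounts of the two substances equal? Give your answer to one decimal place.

43.7 seconds

Set 2540·(1/2)^(t/13.1) = 376·(1/2)^(t/75.6).
Taking log₂: log₂(2540/376) = t·(1/13.1 − 1/75.6).
log₂(6.7553) = 2.756; 1/13.1 − 1/75.6 = 0.063108.
t = 2.756 / 0.063108 ≈ 43.671 seconds.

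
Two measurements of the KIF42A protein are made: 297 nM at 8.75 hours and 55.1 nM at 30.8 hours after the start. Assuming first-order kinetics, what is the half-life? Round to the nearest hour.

Over Δt = 30.8 − 8.75 = 22.05 hours, the level fell by a factor of 297/55.1 ≈ 5.3902.
n = log₂(5.3902) ≈ 2.4303 half-lives, so t½ = 22.05/2.4303 ≈ 9.0728 hours.

9 hours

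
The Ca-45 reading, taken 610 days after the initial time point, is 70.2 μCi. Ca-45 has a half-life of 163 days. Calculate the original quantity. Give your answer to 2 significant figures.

Number of half-lives elapsed: n = 610/163 ≈ 3.7423.
A₀ = A × 2^n = 70.2 × 2^3.7423 = 70.2 × 13.383 ≈ 939.49 μCi.

940 μCi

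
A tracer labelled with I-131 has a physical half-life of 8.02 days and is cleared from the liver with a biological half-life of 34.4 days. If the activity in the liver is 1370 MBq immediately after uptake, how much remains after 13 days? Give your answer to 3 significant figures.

343 MBq

1/t_eff = 1/t_phys + 1/t_biol = 1/8.02 + 1/34.4 = 0.15376 per day.
t_eff = 8.02 × 34.4 / (8.02 + 34.4) ≈ 6.5037 days.
Remaining = 1370 × (1/2)^(13/6.5037) = 1370 × (1/2)^1.9989 ≈ 342.77 MBq.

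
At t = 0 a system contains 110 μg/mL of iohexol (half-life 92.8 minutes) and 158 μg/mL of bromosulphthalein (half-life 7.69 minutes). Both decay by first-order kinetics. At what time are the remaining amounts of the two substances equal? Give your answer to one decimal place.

Set 110·(1/2)^(t/92.8) = 158·(1/2)^(t/7.69).
Taking log₂: log₂(110/158) = t·(1/92.8 − 1/7.69).
log₂(0.6962) = -0.52242; 1/92.8 − 1/7.69 = -0.11926.
t = -0.52242 / -0.11926 ≈ 4.3804 minutes.

4.4 minutes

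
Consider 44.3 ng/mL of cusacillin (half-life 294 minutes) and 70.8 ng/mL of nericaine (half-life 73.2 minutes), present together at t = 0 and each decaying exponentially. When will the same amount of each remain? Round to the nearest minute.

66 minutes

Set 44.3·(1/2)^(t/294) = 70.8·(1/2)^(t/73.2).
Taking log₂: log₂(44.3/70.8) = t·(1/294 − 1/73.2).
log₂(0.62571) = -0.67644; 1/294 − 1/73.2 = -0.01026.
t = -0.67644 / -0.01026 ≈ 65.931 minutes.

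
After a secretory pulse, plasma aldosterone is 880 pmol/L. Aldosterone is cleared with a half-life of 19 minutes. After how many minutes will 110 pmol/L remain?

110/880 = 1/8, so 3 half-lives have elapsed.
t = 3 × 19 = 57 minutes.

57 minutes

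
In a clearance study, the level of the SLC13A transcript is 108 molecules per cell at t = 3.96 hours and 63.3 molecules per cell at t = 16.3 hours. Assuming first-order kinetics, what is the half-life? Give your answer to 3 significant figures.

Over Δt = 16.3 − 3.96 = 12.34 hours, the level fell by a factor of 108/63.3 ≈ 1.7062.
n = log₂(1.7062) ≈ 0.77075 half-lives, so t½ = 12.34/0.77075 ≈ 16.01 hours.

16.0 hours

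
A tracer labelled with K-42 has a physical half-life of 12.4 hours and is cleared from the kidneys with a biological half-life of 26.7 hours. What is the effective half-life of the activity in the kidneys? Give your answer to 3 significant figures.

8.47 hours

1/t_eff = 1/t_phys + 1/t_biol = 1/12.4 + 1/26.7 = 0.1181 per hour.
t_eff = 12.4 × 26.7 / (12.4 + 26.7) ≈ 8.4675 hours.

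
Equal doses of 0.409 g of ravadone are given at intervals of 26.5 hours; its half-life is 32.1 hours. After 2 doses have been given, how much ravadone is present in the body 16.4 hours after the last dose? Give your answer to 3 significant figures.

The 2 doses were given 42.9, 16.4 hours ago.
Total = 0.409·(1/2)^(42.9/32.1) + 0.409·(1/2)^(16.4/32.1)
      = 0.16196 + 0.28703 ≈ 0.44899 g.

0.449 g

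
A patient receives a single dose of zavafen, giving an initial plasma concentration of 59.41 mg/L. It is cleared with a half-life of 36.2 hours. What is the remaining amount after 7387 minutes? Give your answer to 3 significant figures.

5.62 mg/L

Convert the elapsed time: 7387 minutes = 123.117 hours.
Number of half-lives: n = 123.117/36.2 ≈ 3.401.
Remaining = 59.41 × (1/2)^3.401 = 59.41 × 0.094666 ≈ 5.6241 mg/L.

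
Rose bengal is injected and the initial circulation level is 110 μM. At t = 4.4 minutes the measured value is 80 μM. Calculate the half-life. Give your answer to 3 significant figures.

A/A₀ = 80/110 ≈ 0.72727.
n = log₂(1.375) ≈ 0.45943 half-lives elapsed in 4.4 minutes.
t½ = 4.4/0.45943 ≈ 9.5771 minutes.

9.58 minutes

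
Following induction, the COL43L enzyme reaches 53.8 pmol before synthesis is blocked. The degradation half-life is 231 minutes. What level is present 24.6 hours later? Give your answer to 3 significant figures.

0.642 pmol

Convert the elapsed time: 24.6 hours = 1476 minutes.
Number of half-lives: n = 1476/231 ≈ 6.3896.
Remaining = 53.8 × (1/2)^6.3896 = 53.8 × 0.011927 ≈ 0.64168 pmol.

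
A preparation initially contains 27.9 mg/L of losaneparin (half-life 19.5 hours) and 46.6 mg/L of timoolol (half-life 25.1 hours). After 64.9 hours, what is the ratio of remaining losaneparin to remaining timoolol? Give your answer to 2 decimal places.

0.36

losaneparin: 27.9 × (1/2)^(64.9/19.5) = 27.9 × (1/2)^3.3282 ≈ 2.7779 mg/L.
timoolol: 46.6 × (1/2)^(64.9/25.1) = 46.6 × (1/2)^2.5857 ≈ 7.7629 mg/L.
Ratio ≈ 2.7779 / 7.7629 ≈ 0.35784.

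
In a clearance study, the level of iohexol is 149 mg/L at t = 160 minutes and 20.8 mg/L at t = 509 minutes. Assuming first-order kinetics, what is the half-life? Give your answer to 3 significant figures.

123 minutes

Over Δt = 509 − 160 = 349 minutes, the level fell by a factor of 149/20.8 ≈ 7.1635.
n = log₂(7.1635) ≈ 2.8407 half-lives, so t½ = 349/2.8407 ≈ 122.86 minutes.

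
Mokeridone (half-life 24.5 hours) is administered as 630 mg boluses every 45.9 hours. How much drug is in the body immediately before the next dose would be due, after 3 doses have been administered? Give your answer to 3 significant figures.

232 mg

The 3 doses were given 137.7, 91.8, 45.9 hours ago.
Total = 630·(1/2)^(137.7/24.5) + 630·(1/2)^(91.8/24.5) + 630·(1/2)^(45.9/24.5)
      = 12.806 + 46.924 + 171.94 ≈ 231.67 mg.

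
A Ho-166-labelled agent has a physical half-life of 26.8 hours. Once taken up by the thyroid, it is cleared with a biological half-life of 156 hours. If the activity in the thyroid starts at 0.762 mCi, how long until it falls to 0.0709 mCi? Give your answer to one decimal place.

78.4 hours

1/t_eff = 1/t_phys + 1/t_biol = 1/26.8 + 1/156 = 0.043724 per hour.
t_eff = 26.8 × 156 / (26.8 + 156) ≈ 22.871 hours.
n = log₂(0.762/0.0709) ≈ 3.4259; t = 3.4259 × 22.871 ≈ 78.354 hours.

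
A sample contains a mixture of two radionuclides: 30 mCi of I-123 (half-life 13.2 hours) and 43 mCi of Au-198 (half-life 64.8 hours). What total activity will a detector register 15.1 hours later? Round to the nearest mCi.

50 mCi

I-123: 30 × (1/2)^(15.1/13.2) = 30 × (1/2)^1.1439 ≈ 13.576 mCi.
Au-198: 43 × (1/2)^(15.1/64.8) = 43 × (1/2)^0.23302 ≈ 36.587 mCi.
Total = 13.576 + 36.587 ≈ 50.162 mCi.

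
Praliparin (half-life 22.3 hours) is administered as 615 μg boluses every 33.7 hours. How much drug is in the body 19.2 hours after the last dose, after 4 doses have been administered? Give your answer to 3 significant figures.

514 μg

The 4 doses were given 120.3, 86.6, 52.9, 19.2 hours ago.
Total = 615·(1/2)^(120.3/22.3) + 615·(1/2)^(86.6/22.3) + 615·(1/2)^(52.9/22.3) + 615·(1/2)^(19.2/22.3)
      = 14.62 + 41.673 + 118.79 + 338.6 ≈ 513.68 μg.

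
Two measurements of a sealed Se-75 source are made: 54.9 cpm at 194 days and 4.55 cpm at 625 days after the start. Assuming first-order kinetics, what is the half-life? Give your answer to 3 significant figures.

120 days

Over Δt = 625 − 194 = 431 days, the level fell by a factor of 54.9/4.55 ≈ 12.066.
n = log₂(12.066) ≈ 3.5929 half-lives, so t½ = 431/3.5929 ≈ 119.96 days.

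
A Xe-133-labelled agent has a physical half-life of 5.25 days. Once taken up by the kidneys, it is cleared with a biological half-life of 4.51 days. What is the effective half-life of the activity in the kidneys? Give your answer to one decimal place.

1/t_eff = 1/t_phys + 1/t_biol = 1/5.25 + 1/4.51 = 0.41221 per day.
t_eff = 5.25 × 4.51 / (5.25 + 4.51) ≈ 2.426 days.

2.4 days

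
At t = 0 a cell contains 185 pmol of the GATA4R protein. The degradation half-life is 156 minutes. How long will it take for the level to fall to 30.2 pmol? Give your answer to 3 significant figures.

Fraction remaining = 30.2/185 ≈ 0.16324.
n = log₂(185/30.2) = ln(6.1258)/ln 2 ≈ 2.6149 half-lives.
t = n × t½ = 2.6149 × 156 ≈ 407.93 minutes.

408 minutes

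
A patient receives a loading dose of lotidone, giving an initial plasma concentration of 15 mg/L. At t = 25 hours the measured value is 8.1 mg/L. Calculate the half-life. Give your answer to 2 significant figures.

28 hours

A/A₀ = 8.1/15 ≈ 0.54.
n = log₂(1.8519) ≈ 0.88897 half-lives elapsed in 25 hours.
t½ = 25/0.88897 ≈ 28.122 hours.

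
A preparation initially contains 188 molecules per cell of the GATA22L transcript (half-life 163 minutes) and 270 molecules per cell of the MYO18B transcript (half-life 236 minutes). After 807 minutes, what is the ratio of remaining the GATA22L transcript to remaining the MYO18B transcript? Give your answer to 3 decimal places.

0.241

GATA22L transcript: 188 × (1/2)^(807/163) = 188 × (1/2)^4.9509 ≈ 6.0783 molecules per cell.
MYO18B transcript: 270 × (1/2)^(807/236) = 270 × (1/2)^3.4195 ≈ 25.234 molecules per cell.
Ratio ≈ 6.0783 / 25.234 ≈ 0.24087.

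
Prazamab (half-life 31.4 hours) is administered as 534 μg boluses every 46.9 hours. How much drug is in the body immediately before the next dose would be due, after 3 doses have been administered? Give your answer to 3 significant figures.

281 μg

The 3 doses were given 140.7, 93.8, 46.9 hours ago.
Total = 534·(1/2)^(140.7/31.4) + 534·(1/2)^(93.8/31.4) + 534·(1/2)^(46.9/31.4)
      = 23.914 + 67.342 + 189.63 ≈ 280.89 μg.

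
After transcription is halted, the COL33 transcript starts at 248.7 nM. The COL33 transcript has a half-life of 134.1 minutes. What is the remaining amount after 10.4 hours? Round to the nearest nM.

Convert the elapsed time: 10.4 hours = 624 minutes.
Number of half-lives: n = 624/134.1 ≈ 4.6532.
Remaining = 248.7 × (1/2)^4.6532 = 248.7 × 0.039741 ≈ 9.8835 nM.

10 nM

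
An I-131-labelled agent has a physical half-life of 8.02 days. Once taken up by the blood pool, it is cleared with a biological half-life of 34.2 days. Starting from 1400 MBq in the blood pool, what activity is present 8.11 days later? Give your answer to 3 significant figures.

589 MBq

1/t_eff = 1/t_phys + 1/t_biol = 1/8.02 + 1/34.2 = 0.15393 per day.
t_eff = 8.02 × 34.2 / (8.02 + 34.2) ≈ 6.4965 days.
Remaining = 1400 × (1/2)^(8.11/6.4965) = 1400 × (1/2)^1.2484 ≈ 589.3 MBq.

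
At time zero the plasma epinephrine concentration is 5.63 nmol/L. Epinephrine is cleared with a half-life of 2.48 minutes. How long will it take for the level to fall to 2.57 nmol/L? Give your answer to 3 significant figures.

Fraction remaining = 2.57/5.63 ≈ 0.45648.
n = log₂(5.63/2.57) = ln(2.1907)/ln 2 ≈ 1.1314 half-lives.
t = n × t½ = 1.1314 × 2.48 ≈ 2.8058 minutes.

2.81 minutes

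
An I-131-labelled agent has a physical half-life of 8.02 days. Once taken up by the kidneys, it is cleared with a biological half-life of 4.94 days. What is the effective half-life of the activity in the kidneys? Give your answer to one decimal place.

1/t_eff = 1/t_phys + 1/t_biol = 1/8.02 + 1/4.94 = 0.32712 per day.
t_eff = 8.02 × 4.94 / (8.02 + 4.94) ≈ 3.057 days.

3.1 days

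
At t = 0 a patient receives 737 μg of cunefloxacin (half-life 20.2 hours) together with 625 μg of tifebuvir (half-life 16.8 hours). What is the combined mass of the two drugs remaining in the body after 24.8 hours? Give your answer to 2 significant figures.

540 μg

cunefloxacin: 737 × (1/2)^(24.8/20.2) = 737 × (1/2)^1.2277 ≈ 314.69 μg.
tifebuvir: 625 × (1/2)^(24.8/16.8) = 625 × (1/2)^1.4762 ≈ 224.65 μg.
Total = 314.69 + 224.65 ≈ 539.34 μg.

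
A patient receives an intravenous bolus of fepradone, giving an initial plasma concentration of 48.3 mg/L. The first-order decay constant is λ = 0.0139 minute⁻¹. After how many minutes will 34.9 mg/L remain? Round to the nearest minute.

23 minutes

t½ = ln 2 / λ = 0.69315 / 0.0139 ≈ 49.867 minutes.
Fraction remaining = 34.9/48.3 ≈ 0.72257.
n = log₂(48.3/34.9) = ln(1.384)/ln 2 ≈ 0.4688 half-lives.
t = n × t½ = 0.4688 × 49.867 ≈ 23.377 minutes.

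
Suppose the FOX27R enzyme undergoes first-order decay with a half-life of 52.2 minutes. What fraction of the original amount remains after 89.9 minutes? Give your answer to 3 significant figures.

n = 89.9/52.2 ≈ 1.7222 half-lives.
Fraction remaining = (1/2)^1.7222 ≈ 0.30308.

0.303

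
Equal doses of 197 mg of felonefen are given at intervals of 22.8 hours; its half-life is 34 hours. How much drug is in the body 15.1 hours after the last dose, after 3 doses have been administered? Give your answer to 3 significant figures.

293 mg

The 3 doses were given 60.7, 37.9, 15.1 hours ago.
Total = 197·(1/2)^(60.7/34) + 197·(1/2)^(37.9/34) + 197·(1/2)^(15.1/34)
      = 57.153 + 90.972 + 144.8 ≈ 292.93 mg.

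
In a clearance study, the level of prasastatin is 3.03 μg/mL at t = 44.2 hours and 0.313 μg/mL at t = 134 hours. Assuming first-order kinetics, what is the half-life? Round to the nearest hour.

Over Δt = 134 − 44.2 = 89.8 hours, the level fell by a factor of 3.03/0.313 ≈ 9.6805.
n = log₂(9.6805) ≈ 3.2751 half-lives, so t½ = 89.8/3.2751 ≈ 27.419 hours.

27 hours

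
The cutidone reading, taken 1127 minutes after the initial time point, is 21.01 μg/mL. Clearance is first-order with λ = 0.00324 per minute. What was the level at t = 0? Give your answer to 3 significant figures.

t½ = ln 2 / λ = 0.69315 / 0.00324 ≈ 213.93 minutes.
Number of half-lives elapsed: n = 1127/213.93 ≈ 5.268.
A₀ = A × 2^n = 21.01 × 2^5.268 = 21.01 × 38.532 ≈ 809.55 μg/mL.

810 μg/mL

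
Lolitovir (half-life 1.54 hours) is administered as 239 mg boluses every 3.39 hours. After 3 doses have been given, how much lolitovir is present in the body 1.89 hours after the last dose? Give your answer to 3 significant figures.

The 3 doses were given 8.67, 5.28, 1.89 hours ago.
Total = 239·(1/2)^(8.67/1.54) + 239·(1/2)^(5.28/1.54) + 239·(1/2)^(1.89/1.54)
      = 4.8266 + 22.197 + 102.08 ≈ 129.11 mg.

129 mg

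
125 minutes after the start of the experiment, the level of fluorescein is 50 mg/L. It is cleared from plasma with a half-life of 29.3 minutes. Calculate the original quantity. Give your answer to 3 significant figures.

962 mg/L

Number of half-lives elapsed: n = 125/29.3 ≈ 4.2662.
A₀ = A × 2^n = 50 × 2^4.2662 = 50 × 19.242 ≈ 962.12 mg/L.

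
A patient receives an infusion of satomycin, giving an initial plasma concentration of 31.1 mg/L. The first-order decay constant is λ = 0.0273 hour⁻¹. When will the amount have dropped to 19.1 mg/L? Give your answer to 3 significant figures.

17.9 hours

t½ = ln 2 / λ = 0.69315 / 0.0273 ≈ 25.39 hours.
Fraction remaining = 19.1/31.1 ≈ 0.61415.
n = log₂(31.1/19.1) = ln(1.6283)/ln 2 ≈ 0.70334 half-lives.
t = n × t½ = 0.70334 × 25.39 ≈ 17.858 hours.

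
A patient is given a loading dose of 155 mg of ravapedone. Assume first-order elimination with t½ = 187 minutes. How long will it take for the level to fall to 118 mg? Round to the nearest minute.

Fraction remaining = 118/155 ≈ 0.76129.
n = log₂(155/118) = ln(1.3136)/ln 2 ≈ 0.39348 half-lives.
t = n × t½ = 0.39348 × 187 ≈ 73.581 minutes.

74 minutes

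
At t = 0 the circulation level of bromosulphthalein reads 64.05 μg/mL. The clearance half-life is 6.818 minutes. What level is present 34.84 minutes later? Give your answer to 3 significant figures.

1.85 μg/mL

Number of half-lives: n = 34.84/6.818 ≈ 5.11.
Remaining = 64.05 × (1/2)^5.11 = 64.05 × 0.028956 ≈ 1.8546 μg/mL.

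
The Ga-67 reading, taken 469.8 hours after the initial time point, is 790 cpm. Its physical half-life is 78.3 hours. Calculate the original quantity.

50560 cpm

Number of half-lives elapsed: n = 469.8/78.3 ≈ 6.
A₀ = A × 2^n = 790 × 2^6 = 790 × 64 ≈ 50560 cpm.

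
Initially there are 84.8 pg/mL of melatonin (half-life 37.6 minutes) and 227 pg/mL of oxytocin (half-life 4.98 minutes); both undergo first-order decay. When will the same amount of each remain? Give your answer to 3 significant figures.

8.15 minutes

Set 84.8·(1/2)^(t/37.6) = 227·(1/2)^(t/4.98).
Taking log₂: log₂(84.8/227) = t·(1/37.6 − 1/4.98).
log₂(0.37357) = -1.4206; 1/37.6 − 1/4.98 = -0.17421.
t = -1.4206 / -0.17421 ≈ 8.1544 minutes.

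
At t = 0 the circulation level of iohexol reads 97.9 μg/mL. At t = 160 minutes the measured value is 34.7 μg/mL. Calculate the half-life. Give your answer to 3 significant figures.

107 minutes

A/A₀ = 34.7/97.9 ≈ 0.35444.
n = log₂(2.8213) ≈ 1.4964 half-lives elapsed in 160 minutes.
t½ = 160/1.4964 ≈ 106.93 minutes.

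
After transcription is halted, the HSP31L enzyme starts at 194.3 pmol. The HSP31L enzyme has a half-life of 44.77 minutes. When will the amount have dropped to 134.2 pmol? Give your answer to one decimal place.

23.9 minutes

Fraction remaining = 134.2/194.3 ≈ 0.69068.
n = log₂(194.3/134.2) = ln(1.4478)/ln 2 ≈ 0.5339 half-lives.
t = n × t½ = 0.5339 × 44.77 ≈ 23.903 minutes.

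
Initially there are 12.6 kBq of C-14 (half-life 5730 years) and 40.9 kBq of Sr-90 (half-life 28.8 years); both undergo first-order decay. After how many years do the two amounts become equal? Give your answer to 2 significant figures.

Set 12.6·(1/2)^(t/5730) = 40.9·(1/2)^(t/28.8).
Taking log₂: log₂(12.6/40.9) = t·(1/5730 − 1/28.8).
log₂(0.30807) = -1.6987; 1/5730 − 1/28.8 = -0.034548.
t = -1.6987 / -0.034548 ≈ 49.169 years.

49 years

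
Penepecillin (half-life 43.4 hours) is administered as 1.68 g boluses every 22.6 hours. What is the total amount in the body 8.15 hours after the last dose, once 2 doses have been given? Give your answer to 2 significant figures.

2.5 g

The 2 doses were given 30.75, 8.15 hours ago.
Total = 1.68·(1/2)^(30.75/43.4) + 1.68·(1/2)^(8.15/43.4)
      = 1.0281 + 1.475 ≈ 2.503 g.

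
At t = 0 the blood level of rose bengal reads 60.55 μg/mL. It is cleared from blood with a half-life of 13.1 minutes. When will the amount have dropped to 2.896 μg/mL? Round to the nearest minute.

Fraction remaining = 2.896/60.55 ≈ 0.047828.
n = log₂(60.55/2.896) = ln(20.908)/ln 2 ≈ 4.386 half-lives.
t = n × t½ = 4.386 × 13.1 ≈ 57.457 minutes.

57 minutes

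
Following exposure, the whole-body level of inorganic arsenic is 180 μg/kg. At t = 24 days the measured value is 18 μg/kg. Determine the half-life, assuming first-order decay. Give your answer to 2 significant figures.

A/A₀ = 18/180 ≈ 0.1.
n = log₂(10) ≈ 3.3219 half-lives elapsed in 24 days.
t½ = 24/3.3219 ≈ 7.2247 days.

7.2 days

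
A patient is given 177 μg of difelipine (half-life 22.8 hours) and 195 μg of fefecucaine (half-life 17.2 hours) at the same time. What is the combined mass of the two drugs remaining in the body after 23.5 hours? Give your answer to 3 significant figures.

162 μg

difelipine: 177 × (1/2)^(23.5/22.8) = 177 × (1/2)^1.0307 ≈ 86.637 μg.
fefecucaine: 195 × (1/2)^(23.5/17.2) = 195 × (1/2)^1.3663 ≈ 75.639 μg.
Total = 86.637 + 75.639 ≈ 162.28 μg.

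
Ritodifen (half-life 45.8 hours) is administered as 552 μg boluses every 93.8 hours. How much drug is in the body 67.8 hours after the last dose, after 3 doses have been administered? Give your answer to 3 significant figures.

257 μg

The 3 doses were given 255.4, 161.6, 67.8 hours ago.
Total = 552·(1/2)^(255.4/45.8) + 552·(1/2)^(161.6/45.8) + 552·(1/2)^(67.8/45.8)
      = 11.568 + 47.84 + 197.84 ≈ 257.25 μg.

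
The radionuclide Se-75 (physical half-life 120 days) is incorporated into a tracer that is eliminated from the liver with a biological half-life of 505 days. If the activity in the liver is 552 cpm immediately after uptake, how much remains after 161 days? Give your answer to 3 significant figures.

1/t_eff = 1/t_phys + 1/t_biol = 1/120 + 1/505 = 0.010314 per day.
t_eff = 120 × 505 / (120 + 505) ≈ 96.96 days.
Remaining = 552 × (1/2)^(161/96.96) = 552 × (1/2)^1.6605 ≈ 174.62 cpm.

175 cpm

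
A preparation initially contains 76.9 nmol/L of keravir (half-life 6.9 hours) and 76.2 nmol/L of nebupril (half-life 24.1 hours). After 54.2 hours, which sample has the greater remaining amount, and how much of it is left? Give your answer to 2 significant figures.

keravir: 76.9 × (1/2)^7.8551 ≈ 0.33213 nmol/L.
nebupril: 76.2 × (1/2)^2.249 ≈ 16.031 nmol/L.
Nebupril has more remaining, at ≈ 16.031 nmol/L.

nebupril, 16 nmol/L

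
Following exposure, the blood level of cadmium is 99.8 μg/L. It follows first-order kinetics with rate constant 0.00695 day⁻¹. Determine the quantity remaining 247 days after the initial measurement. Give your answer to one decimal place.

t½ = ln 2 / λ = 0.69315 / 0.00695 ≈ 99.733 days.
Number of half-lives: n = 247/99.733 ≈ 2.4766.
Remaining = 99.8 × (1/2)^2.4766 = 99.8 × 0.17967 ≈ 17.931 μg/L.

17.9 μg/L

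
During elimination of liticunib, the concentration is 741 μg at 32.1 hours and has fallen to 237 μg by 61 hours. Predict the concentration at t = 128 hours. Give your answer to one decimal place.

Over Δt = 61 − 32.1 = 28.9 hours, the level fell by a factor of 741/237 ≈ 3.1266.
n = log₂(3.1266) ≈ 1.6446 half-lives, so t½ = 28.9/1.6446 ≈ 17.573 hours.
From t = 61 to t = 128: 237 × (1/2)^((128−61)/17.573) ≈ 16.866 μg.

16.9 μg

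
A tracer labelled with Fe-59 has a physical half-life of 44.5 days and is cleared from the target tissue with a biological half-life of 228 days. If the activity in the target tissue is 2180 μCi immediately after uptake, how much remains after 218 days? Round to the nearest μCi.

38 μCi

1/t_eff = 1/t_phys + 1/t_biol = 1/44.5 + 1/228 = 0.026858 per day.
t_eff = 44.5 × 228 / (44.5 + 228) ≈ 37.233 days.
Remaining = 2180 × (1/2)^(218/37.233) = 2180 × (1/2)^5.855 ≈ 37.664 μCi.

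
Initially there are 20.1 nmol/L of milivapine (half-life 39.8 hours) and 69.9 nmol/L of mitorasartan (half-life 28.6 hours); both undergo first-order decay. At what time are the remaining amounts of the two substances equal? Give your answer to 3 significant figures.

Set 20.1·(1/2)^(t/39.8) = 69.9·(1/2)^(t/28.6).
Taking log₂: log₂(20.1/69.9) = t·(1/39.8 − 1/28.6).
log₂(0.28755) = -1.7981; 1/39.8 − 1/28.6 = -0.0098394.
t = -1.7981 / -0.0098394 ≈ 182.74 hours.

183 hours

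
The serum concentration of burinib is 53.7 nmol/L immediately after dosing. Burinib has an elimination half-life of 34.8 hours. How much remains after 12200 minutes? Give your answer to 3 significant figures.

Convert the elapsed time: 12200 minutes = 203.333 hours.
Number of half-lives: n = 203.333/34.8 ≈ 5.8429.
Remaining = 53.7 × (1/2)^5.8429 = 53.7 × 0.017422 ≈ 0.93558 nmol/L.

0.936 nmol/L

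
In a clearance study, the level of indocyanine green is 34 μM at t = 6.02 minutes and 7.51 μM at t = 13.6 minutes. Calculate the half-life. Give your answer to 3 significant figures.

3.48 minutes

Over Δt = 13.6 − 6.02 = 7.58 minutes, the level fell by a factor of 34/7.51 ≈ 4.5273.
n = log₂(4.5273) ≈ 2.1786 half-lives, so t½ = 7.58/2.1786 ≈ 3.4792 minutes.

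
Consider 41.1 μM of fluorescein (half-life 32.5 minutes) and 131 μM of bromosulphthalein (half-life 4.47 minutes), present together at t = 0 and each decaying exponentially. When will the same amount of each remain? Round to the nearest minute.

9 minutes

Set 41.1·(1/2)^(t/32.5) = 131·(1/2)^(t/4.47).
Taking log₂: log₂(41.1/131) = t·(1/32.5 − 1/4.47).
log₂(0.31374) = -1.6724; 1/32.5 − 1/4.47 = -0.19294.
t = -1.6724 / -0.19294 ≈ 8.6676 minutes.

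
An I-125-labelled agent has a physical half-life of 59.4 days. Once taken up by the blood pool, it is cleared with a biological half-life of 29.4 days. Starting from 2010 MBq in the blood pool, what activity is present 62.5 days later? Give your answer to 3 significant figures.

1/t_eff = 1/t_phys + 1/t_biol = 1/59.4 + 1/29.4 = 0.050849 per day.
t_eff = 59.4 × 29.4 / (59.4 + 29.4) ≈ 19.666 days.
Remaining = 2010 × (1/2)^(62.5/19.666) = 2010 × (1/2)^3.178 ≈ 222.08 MBq.

222 MBq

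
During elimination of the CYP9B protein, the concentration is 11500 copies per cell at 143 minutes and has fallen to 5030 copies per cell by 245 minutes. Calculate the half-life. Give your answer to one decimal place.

Over Δt = 245 − 143 = 102 minutes, the level fell by a factor of 11500/5030 ≈ 2.2863.
n = log₂(2.2863) ≈ 1.193 half-lives, so t½ = 102/1.193 ≈ 85.498 minutes.

85.5 minutes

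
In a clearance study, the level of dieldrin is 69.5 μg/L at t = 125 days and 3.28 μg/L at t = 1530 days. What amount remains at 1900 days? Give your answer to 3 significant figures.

1.47 μg/L

Over Δt = 1530 − 125 = 1405 days, the level fell by a factor of 69.5/3.28 ≈ 21.189.
n = log₂(21.189) ≈ 4.4052 half-lives, so t½ = 1405/4.4052 ≈ 318.94 days.
From t = 1530 to t = 1900: 3.28 × (1/2)^((1900−1530)/318.94) ≈ 1.4677 μg/L.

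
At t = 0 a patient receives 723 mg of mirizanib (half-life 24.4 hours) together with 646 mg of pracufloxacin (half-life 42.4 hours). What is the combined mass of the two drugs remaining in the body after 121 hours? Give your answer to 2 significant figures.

mirizanib: 723 × (1/2)^(121/24.4) = 723 × (1/2)^4.959 ≈ 23.245 mg.
pracufloxacin: 646 × (1/2)^(121/42.4) = 646 × (1/2)^2.8538 ≈ 89.364 mg.
Total = 23.245 + 89.364 ≈ 112.61 mg.

110 mg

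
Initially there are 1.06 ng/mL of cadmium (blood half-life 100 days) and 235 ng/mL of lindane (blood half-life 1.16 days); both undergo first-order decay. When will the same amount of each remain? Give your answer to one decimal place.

9.1 days

Set 1.06·(1/2)^(t/100) = 235·(1/2)^(t/1.16).
Taking log₂: log₂(1.06/235) = t·(1/100 − 1/1.16).
log₂(0.0045106) = -7.7925; 1/100 − 1/1.16 = -0.85207.
t = -7.7925 / -0.85207 ≈ 9.1453 days.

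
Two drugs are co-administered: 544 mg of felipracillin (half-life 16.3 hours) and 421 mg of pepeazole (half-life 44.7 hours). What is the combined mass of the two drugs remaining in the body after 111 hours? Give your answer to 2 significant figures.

felipracillin: 544 × (1/2)^(111/16.3) = 544 × (1/2)^6.8098 ≈ 4.8489 mg.
pepeazole: 421 × (1/2)^(111/44.7) = 421 × (1/2)^2.4832 ≈ 75.294 mg.
Total = 4.8489 + 75.294 ≈ 80.142 mg.

80 mg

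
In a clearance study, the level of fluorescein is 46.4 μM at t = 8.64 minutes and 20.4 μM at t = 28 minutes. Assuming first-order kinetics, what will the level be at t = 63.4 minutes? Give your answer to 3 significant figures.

4.54 μM

Over Δt = 28 − 8.64 = 19.36 minutes, the level fell by a factor of 46.4/20.4 ≈ 2.2745.
n = log₂(2.2745) ≈ 1.1856 half-lives, so t½ = 19.36/1.1856 ≈ 16.33 minutes.
From t = 28 to t = 63.4: 20.4 × (1/2)^((63.4−28)/16.33) ≈ 4.54 μM.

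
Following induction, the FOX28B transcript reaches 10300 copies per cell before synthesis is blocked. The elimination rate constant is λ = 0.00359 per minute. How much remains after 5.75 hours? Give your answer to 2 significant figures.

3000 copies per cell

t½ = ln 2 / λ = 0.69315 / 0.00359 ≈ 193.08 minutes.
Convert the elapsed time: 5.75 hours = 345 minutes.
Number of half-lives: n = 345/193.08 ≈ 1.7868.
Remaining = 10300 × (1/2)^1.7868 = 10300 × 0.2898 ≈ 2985 copies per cell.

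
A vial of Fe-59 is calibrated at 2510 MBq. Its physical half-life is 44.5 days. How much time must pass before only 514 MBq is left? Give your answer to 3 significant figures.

102 days

Fraction remaining = 514/2510 ≈ 0.20478.
n = log₂(2510/514) = ln(4.8833)/ln 2 ≈ 2.2878 half-lives.
t = n × t½ = 2.2878 × 44.5 ≈ 101.81 days.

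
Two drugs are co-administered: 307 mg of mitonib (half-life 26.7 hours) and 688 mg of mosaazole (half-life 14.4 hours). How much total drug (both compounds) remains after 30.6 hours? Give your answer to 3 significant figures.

mitonib: 307 × (1/2)^(30.6/26.7) = 307 × (1/2)^1.1461 ≈ 138.72 mg.
mosaazole: 688 × (1/2)^(30.6/14.4) = 688 × (1/2)^2.125 ≈ 157.72 mg.
Total = 138.72 + 157.72 ≈ 296.44 mg.

296 mg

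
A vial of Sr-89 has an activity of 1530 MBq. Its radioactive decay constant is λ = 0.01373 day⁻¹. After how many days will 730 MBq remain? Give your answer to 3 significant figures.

53.9 days

t½ = ln 2 / λ = 0.69315 / 0.01373 ≈ 50.484 days.
Fraction remaining = 730/1530 ≈ 0.47712.
n = log₂(1530/730) = ln(2.0959)/ln 2 ≈ 1.0676 half-lives.
t = n × t½ = 1.0676 × 50.484 ≈ 53.895 days.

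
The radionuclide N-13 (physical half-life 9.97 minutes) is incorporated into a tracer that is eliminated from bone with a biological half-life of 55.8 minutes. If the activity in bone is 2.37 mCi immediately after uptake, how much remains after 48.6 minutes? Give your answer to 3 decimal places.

0.044 mCi

1/t_eff = 1/t_phys + 1/t_biol = 1/9.97 + 1/55.8 = 0.11822 per minute.
t_eff = 9.97 × 55.8 / (9.97 + 55.8) ≈ 8.4587 minutes.
Remaining = 2.37 × (1/2)^(48.6/8.4587) = 2.37 × (1/2)^5.7456 ≈ 0.044173 mCi.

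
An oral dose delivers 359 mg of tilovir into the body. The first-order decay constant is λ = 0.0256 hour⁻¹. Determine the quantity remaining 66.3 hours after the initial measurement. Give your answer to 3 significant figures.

65.8 mg

t½ = ln 2 / λ = 0.69315 / 0.0256 ≈ 27.076 hours.
Number of half-lives: n = 66.3/27.076 ≈ 2.4487.
Remaining = 359 × (1/2)^2.4487 = 359 × 0.18318 ≈ 65.762 mg.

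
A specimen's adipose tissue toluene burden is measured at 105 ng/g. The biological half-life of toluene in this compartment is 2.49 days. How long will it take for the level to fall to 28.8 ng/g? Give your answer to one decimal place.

Fraction remaining = 28.8/105 ≈ 0.27429.
n = log₂(105/28.8) = ln(3.6458)/ln 2 ≈ 1.8662 half-lives.
t = n × t½ = 1.8662 × 2.49 ≈ 4.647 days.

4.6 days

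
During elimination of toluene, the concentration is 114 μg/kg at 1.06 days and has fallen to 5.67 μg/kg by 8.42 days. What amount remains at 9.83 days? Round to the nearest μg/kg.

3 μg/kg

Over Δt = 8.42 − 1.06 = 7.36 days, the level fell by a factor of 114/5.67 ≈ 20.106.
n = log₂(20.106) ≈ 4.3295 half-lives, so t½ = 7.36/4.3295 ≈ 1.6999 days.
From t = 8.42 to t = 9.83: 5.67 × (1/2)^((9.83−8.42)/1.6999) ≈ 3.1908 μg/kg.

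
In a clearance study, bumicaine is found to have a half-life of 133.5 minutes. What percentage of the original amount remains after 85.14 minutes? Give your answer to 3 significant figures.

n = 85.14/133.5 ≈ 0.63775 half-lives.
Fraction remaining = (1/2)^0.63775 ≈ 0.64271, i.e. 64.271%.

64.3%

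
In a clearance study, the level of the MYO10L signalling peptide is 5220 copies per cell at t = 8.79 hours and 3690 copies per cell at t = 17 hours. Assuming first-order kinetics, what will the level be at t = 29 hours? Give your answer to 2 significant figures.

2200 copies per cell

Over Δt = 17 − 8.79 = 8.21 hours, the level fell by a factor of 5220/3690 ≈ 1.4146.
n = log₂(1.4146) ≈ 0.50043 half-lives, so t½ = 8.21/0.50043 ≈ 16.406 hours.
From t = 17 to t = 29: 3690 × (1/2)^((29−17)/16.406) ≈ 2222.5 copies per cell.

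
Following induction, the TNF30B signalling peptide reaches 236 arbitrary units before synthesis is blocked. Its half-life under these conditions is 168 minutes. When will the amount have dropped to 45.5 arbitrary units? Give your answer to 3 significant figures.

Fraction remaining = 45.5/236 ≈ 0.1928.
n = log₂(236/45.5) = ln(5.1868)/ln 2 ≈ 2.3748 half-lives.
t = n × t½ = 2.3748 × 168 ≈ 398.97 minutes.

399 minutes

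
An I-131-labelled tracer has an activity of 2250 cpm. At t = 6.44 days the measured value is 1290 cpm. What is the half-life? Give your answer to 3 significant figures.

8.02 days

A/A₀ = 1290/2250 ≈ 0.57333.
n = log₂(1.7442) ≈ 0.80255 half-lives elapsed in 6.44 days.
t½ = 6.44/0.80255 ≈ 8.0244 days.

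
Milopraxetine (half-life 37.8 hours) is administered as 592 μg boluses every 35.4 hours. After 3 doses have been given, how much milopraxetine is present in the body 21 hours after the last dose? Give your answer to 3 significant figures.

The 3 doses were given 91.8, 56.4, 21 hours ago.
Total = 592·(1/2)^(91.8/37.8) + 592·(1/2)^(56.4/37.8) + 592·(1/2)^(21/37.8)
      = 109.96 + 210.46 + 402.79 ≈ 723.22 μg.

723 μg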